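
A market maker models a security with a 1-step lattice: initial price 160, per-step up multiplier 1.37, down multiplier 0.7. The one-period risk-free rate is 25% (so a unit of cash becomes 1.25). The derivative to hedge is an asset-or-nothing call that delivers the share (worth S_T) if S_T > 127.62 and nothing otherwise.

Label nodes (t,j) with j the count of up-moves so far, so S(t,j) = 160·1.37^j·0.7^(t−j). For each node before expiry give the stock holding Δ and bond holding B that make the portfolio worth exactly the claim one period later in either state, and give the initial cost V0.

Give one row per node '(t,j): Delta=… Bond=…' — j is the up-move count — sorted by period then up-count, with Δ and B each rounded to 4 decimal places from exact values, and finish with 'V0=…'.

(0,0): Delta=2.0448 Bond=-183.2119
V0=143.9522

The replicating-portfolio and risk-neutral prices coincide; use p* = (1.25−0.7)/(1.37−0.7) = 0.8209 for the latter.
At expiry t=1: V(1,0)=0.0000, V(1,1)=219.2000
Node (0,0) S=160.0000: V=(p*·219.2000+(1−p*)·0.0000)/1.25=143.9522; Δ=(219.2000−0.0000)/(219.2000−112.0000)=2.0448; B=V−Δ·S=-183.2119
Each (Δ,B) replicates both successor values, so the strategy is self-financing and V0 is arbitrage-free.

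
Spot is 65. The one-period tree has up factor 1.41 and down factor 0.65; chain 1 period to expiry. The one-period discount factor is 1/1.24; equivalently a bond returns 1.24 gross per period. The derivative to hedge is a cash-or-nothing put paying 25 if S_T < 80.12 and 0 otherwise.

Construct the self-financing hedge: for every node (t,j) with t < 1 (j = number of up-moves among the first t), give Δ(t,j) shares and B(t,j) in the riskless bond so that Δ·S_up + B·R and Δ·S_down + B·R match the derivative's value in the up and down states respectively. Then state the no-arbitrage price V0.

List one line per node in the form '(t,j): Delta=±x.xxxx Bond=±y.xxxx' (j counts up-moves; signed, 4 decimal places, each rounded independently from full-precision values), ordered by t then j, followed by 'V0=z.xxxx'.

(0,0): Delta=-0.5061 Bond=37.4045
V0=4.5098

Risk-neutral probability p* = (R−d)/(u−d) = (1.24−0.65)/(1.41−0.65) = 0.7763.
At expiry t=1: V(1,0)=25.0000, V(1,1)=0.0000
Node (0,0) S=65.0000: V=(p*·0.0000+(1−p*)·25.0000)/1.24=4.5098; Δ=(0.0000−25.0000)/(91.6500−42.2500)=-0.5061; B=V−Δ·S=37.4045
Check: Δ(0,0)·S0 + B(0,0) = 4.5098 = V0.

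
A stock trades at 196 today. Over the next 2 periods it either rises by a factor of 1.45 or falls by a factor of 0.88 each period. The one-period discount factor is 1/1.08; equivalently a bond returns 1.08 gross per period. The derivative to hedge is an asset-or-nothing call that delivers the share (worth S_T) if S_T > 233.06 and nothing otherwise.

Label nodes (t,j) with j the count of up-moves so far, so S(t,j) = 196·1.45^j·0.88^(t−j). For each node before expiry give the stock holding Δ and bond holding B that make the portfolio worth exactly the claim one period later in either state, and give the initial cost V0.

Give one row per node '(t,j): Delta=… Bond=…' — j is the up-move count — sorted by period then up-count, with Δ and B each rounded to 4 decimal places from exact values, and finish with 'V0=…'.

(0,0): Delta=1.8166 Bond=-214.8790
(1,0): Delta=2.5439 Bond=-357.5122
(1,1): Delta=1.0000 Bond=0.0000
V0=141.1688

Under the risk-neutral measure, an up-move has probability p* = (R−d)/(u−d) = 0.3509 and values discount at R = 1.08.
Payoff layer (t=2): V(2,0)=0.0000, V(2,1)=250.0960, V(2,2)=412.0900
  t=1,j=0: stock 172.4800 → up 250.0960 (V=250.0960), down 151.7824 (V=0.0000). Price 81.2528; hedge Δ=2.5439, bond B=-357.5122.
  t=1,j=1: stock 284.2000 → up 412.0900 (V=412.0900), down 250.0960 (V=250.0960). Price 284.2000; hedge Δ=1.0000, bond B=0.0000.
  t=0,j=0: stock 196.0000 → up 284.2000 (V=284.2000), down 172.4800 (V=81.2528). Price 141.1688; hedge Δ=1.8166, bond B=-214.8790.
The time-0 hedge costs 141.1688, which is the no-arbitrage price.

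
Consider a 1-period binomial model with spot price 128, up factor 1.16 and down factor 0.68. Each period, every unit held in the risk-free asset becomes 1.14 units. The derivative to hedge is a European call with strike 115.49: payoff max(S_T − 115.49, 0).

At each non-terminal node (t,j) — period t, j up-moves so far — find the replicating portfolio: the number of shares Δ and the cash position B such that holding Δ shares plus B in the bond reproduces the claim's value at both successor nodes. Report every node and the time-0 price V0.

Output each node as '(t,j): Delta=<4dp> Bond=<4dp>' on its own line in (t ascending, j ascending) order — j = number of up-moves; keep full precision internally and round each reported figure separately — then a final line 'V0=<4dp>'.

Under the risk-neutral measure, an up-move has probability p* = (R−d)/(u−d) = 0.9583 and values discount at R = 1.14.
Payoff layer (t=1): V(1,0)=0.0000, V(1,1)=32.9900
  t=0,j=0: stock 128.0000 → up 148.4800 (V=32.9900), down 87.0400 (V=0.0000). Price 27.7328; hedge Δ=0.5369, bond B=-40.9963.
Self-financing check: at every node Δ·S+B equals the discounted successor values.

(0,0): Delta=0.5369 Bond=-40.9963
V0=27.7328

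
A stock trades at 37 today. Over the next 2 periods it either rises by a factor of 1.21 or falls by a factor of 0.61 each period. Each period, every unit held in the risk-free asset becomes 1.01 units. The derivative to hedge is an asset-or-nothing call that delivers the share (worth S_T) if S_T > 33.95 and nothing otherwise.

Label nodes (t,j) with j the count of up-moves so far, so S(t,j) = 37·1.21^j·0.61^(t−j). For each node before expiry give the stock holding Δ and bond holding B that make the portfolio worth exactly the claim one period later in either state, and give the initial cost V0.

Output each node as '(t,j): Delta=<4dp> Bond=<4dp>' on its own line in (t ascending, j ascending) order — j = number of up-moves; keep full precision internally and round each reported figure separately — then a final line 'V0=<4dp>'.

(0,0): Delta=1.6107 Bond=-35.9929
(1,0): Delta=0.0000 Bond=0.0000
(1,1): Delta=2.0167 Bond=-54.5293
V0=23.6019

No-arbitrage ⇒ martingale measure with p* = (R−d)/(u−d) = 0.6667.
At expiry t=2: V(2,0)=0.0000, V(2,1)=0.0000, V(2,2)=54.1717
(1,0): S=22.5700. Δ = (V_up−V_dn)/(S_up−S_dn) = (0.0000−0.0000)/(27.3097−13.7677) = 0.0000. V = [p*·0.0000 + (1−p*)·0.0000]/1.01 = 0.0000. B = V − Δ·S = 0.0000.
(1,1): S=44.7700. Δ = (V_up−V_dn)/(S_up−S_dn) = (54.1717−0.0000)/(54.1717−27.3097) = 2.0167. V = [p*·54.1717 + (1−p*)·0.0000]/1.01 = 35.7569. B = V − Δ·S = -54.5293.
(0,0): S=37.0000. Δ = (V_up−V_dn)/(S_up−S_dn) = (35.7569−0.0000)/(44.7700−22.5700) = 1.6107. V = [p*·35.7569 + (1−p*)·0.0000]/1.01 = 23.6019. B = V − Δ·S = -35.9929.
Each (Δ,B) replicates both successor values, so the strategy is self-financing and V0 is arbitrage-free.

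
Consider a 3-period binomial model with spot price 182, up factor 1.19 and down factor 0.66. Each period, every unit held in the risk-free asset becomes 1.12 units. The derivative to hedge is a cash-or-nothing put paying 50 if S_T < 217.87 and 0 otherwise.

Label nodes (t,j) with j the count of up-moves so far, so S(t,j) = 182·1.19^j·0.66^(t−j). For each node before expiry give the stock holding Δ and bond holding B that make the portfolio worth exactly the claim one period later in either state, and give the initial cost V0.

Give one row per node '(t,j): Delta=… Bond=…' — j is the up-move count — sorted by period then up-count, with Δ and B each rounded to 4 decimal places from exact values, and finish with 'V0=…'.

(0,0): Delta=-0.3113 Bond=68.9737
(1,0): Delta=0.0000 Bond=39.8597
(1,1): Delta=-0.3376 Bond=82.9405
(2,0): Delta=0.0000 Bond=44.6429
(2,1): Delta=0.0000 Bond=44.6429
(2,2): Delta=-0.3660 Bond=100.2358
V0=12.3209

The replicating-portfolio and risk-neutral prices coincide; use p* = (1.12−0.66)/(1.19−0.66) = 0.8679 for the latter.
At expiry t=3: V(3,0)=50.0000, V(3,1)=50.0000, V(3,2)=50.0000, V(3,3)=0.0000
(2,0): S=79.2792. Δ = (V_up−V_dn)/(S_up−S_dn) = (50.0000−50.0000)/(94.3422−52.3243) = 0.0000. V = [p*·50.0000 + (1−p*)·50.0000]/1.12 = 44.6429. B = V − Δ·S = 44.6429.
(2,1): S=142.9428. Δ = (V_up−V_dn)/(S_up−S_dn) = (50.0000−50.0000)/(170.1019−94.3422) = 0.0000. V = [p*·50.0000 + (1−p*)·50.0000]/1.12 = 44.6429. B = V − Δ·S = 44.6429.
(2,2): S=257.7302. Δ = (V_up−V_dn)/(S_up−S_dn) = (0.0000−50.0000)/(306.6989−170.1019) = -0.3660. V = [p*·0.0000 + (1−p*)·50.0000]/1.12 = 5.8962. B = V − Δ·S = 100.2358.
(1,0): S=120.1200. Δ = (V_up−V_dn)/(S_up−S_dn) = (44.6429−44.6429)/(142.9428−79.2792) = 0.0000. V = [p*·44.6429 + (1−p*)·44.6429]/1.12 = 39.8597. B = V − Δ·S = 39.8597.
(1,1): S=216.5800. Δ = (V_up−V_dn)/(S_up−S_dn) = (5.8962−44.6429)/(257.7302−142.9428) = -0.3376. V = [p*·5.8962 + (1−p*)·44.6429]/1.12 = 9.8337. B = V − Δ·S = 82.9405.
(0,0): S=182.0000. Δ = (V_up−V_dn)/(S_up−S_dn) = (9.8337−39.8597)/(216.5800−120.1200) = -0.3113. V = [p*·9.8337 + (1−p*)·39.8597]/1.12 = 12.3209. B = V − Δ·S = 68.9737.
Self-financing check: at every node Δ·S+B equals the discounted successor values.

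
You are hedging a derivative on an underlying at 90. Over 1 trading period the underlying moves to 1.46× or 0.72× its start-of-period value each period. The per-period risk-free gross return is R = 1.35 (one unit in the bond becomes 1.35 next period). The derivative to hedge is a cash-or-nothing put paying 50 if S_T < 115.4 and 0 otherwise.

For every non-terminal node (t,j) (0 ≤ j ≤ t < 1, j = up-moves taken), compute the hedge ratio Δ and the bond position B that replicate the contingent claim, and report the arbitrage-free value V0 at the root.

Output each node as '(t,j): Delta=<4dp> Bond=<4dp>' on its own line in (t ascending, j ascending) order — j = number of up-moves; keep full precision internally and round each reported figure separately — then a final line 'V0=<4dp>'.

(0,0): Delta=-0.7508 Bond=73.0731
V0=5.5055

No-arbitrage ⇒ martingale measure with p* = (R−d)/(u−d) = 0.8514.
At expiry t=1: V(1,0)=50.0000, V(1,1)=0.0000
Node (0,0) S=90.0000: V=(p*·0.0000+(1−p*)·50.0000)/1.35=5.5055; Δ=(0.0000−50.0000)/(131.4000−64.8000)=-0.7508; B=V−Δ·S=73.0731
Each (Δ,B) replicates both successor values, so the strategy is self-financing and V0 is arbitrage-free.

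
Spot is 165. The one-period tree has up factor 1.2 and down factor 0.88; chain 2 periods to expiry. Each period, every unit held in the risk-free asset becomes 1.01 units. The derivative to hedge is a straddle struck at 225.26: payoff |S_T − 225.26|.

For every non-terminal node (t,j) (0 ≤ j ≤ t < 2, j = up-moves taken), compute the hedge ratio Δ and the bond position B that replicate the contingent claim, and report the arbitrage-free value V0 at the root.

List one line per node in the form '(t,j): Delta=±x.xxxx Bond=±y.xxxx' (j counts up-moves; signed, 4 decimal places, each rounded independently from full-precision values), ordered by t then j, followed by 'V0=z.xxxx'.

Under the risk-neutral measure, an up-move has probability p* = (R−d)/(u−d) = 0.4063 and values discount at R = 1.01.
At expiry t=2: V(2,0)=97.4840, V(2,1)=51.0200, V(2,2)=12.3400
Node (1,0) S=145.2000: V=(p*·51.0200+(1−p*)·97.4840)/1.01=77.8297; Δ=(51.0200−97.4840)/(174.2400−127.7760)=-1.0000; B=V−Δ·S=223.0297
Node (1,1) S=198.0000: V=(p*·12.3400+(1−p*)·51.0200)/1.01=34.9567; Δ=(12.3400−51.0200)/(237.6000−174.2400)=-0.6105; B=V−Δ·S=155.8317
Node (0,0) S=165.0000: V=(p*·34.9567+(1−p*)·77.8297)/1.01=59.8144; Δ=(34.9567−77.8297)/(198.0000−145.2000)=-0.8120; B=V−Δ·S=193.7926
Each (Δ,B) replicates both successor values, so the strategy is self-financing and V0 is arbitrage-free.

(0,0): Delta=-0.8120 Bond=193.7926
(1,0): Delta=-1.0000 Bond=223.0297
(1,1): Delta=-0.6105 Bond=155.8317
V0=59.8144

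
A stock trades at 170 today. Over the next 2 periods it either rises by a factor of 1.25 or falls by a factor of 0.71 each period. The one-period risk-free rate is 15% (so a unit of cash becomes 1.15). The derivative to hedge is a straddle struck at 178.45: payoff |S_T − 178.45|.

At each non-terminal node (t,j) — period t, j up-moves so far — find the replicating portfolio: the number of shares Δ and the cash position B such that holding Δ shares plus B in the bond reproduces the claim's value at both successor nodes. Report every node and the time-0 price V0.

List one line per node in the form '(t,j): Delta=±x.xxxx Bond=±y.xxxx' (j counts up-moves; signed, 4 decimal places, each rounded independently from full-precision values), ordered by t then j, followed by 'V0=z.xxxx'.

No-arbitrage ⇒ martingale measure with p* = (R−d)/(u−d) = 0.8148.
Terminal payoffs: V(2,0)=92.7530, V(2,1)=27.5750, V(2,2)=87.1750
(1,0): S=120.7000. Δ = (V_up−V_dn)/(S_up−S_dn) = (27.5750−92.7530)/(150.8750−85.6970) = -1.0000. V = [p*·27.5750 + (1−p*)·92.7530]/1.15 = 34.4739. B = V − Δ·S = 155.1739.
(1,1): S=212.5000. Δ = (V_up−V_dn)/(S_up−S_dn) = (87.1750−27.5750)/(265.6250−150.8750) = 0.5194. V = [p*·87.1750 + (1−p*)·27.5750]/1.15 = 66.2069. B = V − Δ·S = -44.1634.
(0,0): S=170.0000. Δ = (V_up−V_dn)/(S_up−S_dn) = (66.2069−34.4739)/(212.5000−120.7000) = 0.3457. V = [p*·66.2069 + (1−p*)·34.4739]/1.15 = 52.4613. B = V − Δ·S = -6.3036.
Root portfolio cost Δ·170+B reproduces V0=52.4613.

(0,0): Delta=0.3457 Bond=-6.3036
(1,0): Delta=-1.0000 Bond=155.1739
(1,1): Delta=0.5194 Bond=-44.1634
V0=52.4613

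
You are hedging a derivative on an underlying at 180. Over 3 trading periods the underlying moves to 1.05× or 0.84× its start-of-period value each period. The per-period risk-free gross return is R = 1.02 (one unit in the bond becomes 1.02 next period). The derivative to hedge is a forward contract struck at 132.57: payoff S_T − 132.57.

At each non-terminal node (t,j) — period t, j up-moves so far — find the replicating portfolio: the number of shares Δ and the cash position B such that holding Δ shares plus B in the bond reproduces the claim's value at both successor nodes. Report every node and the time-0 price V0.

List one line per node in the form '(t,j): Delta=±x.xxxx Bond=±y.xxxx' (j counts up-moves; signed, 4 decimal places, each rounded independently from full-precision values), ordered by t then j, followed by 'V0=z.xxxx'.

Risk-neutral probability p* = (R−d)/(u−d) = (1.02−0.84)/(1.05−0.84) = 0.8571.
Terminal values V(3,·): V(3,0)=-25.8833, V(3,1)=0.7884, V(3,2)=34.1280, V(3,3)=75.8025
  t=2,j=0: stock 127.0080 → up 133.3584 (V=0.7884), down 106.6867 (V=-25.8833). Price -2.9626; hedge Δ=1.0000, bond B=-129.9706.
  t=2,j=1: stock 158.7600 → up 166.6980 (V=34.1280), down 133.3584 (V=0.7884). Price 28.7894; hedge Δ=1.0000, bond B=-129.9706.
  t=2,j=2: stock 198.4500 → up 208.3725 (V=75.8025), down 166.6980 (V=34.1280). Price 68.4794; hedge Δ=1.0000, bond B=-129.9706.
  t=1,j=0: stock 151.2000 → up 158.7600 (V=28.7894), down 127.0080 (V=-2.9626). Price 23.7779; hedge Δ=1.0000, bond B=-127.4221.
  t=1,j=1: stock 189.0000 → up 198.4500 (V=68.4794), down 158.7600 (V=28.7894). Price 61.5779; hedge Δ=1.0000, bond B=-127.4221.
  t=0,j=0: stock 180.0000 → up 189.0000 (V=61.5779), down 151.2000 (V=23.7779). Price 55.0763; hedge Δ=1.0000, bond B=-124.9237.
Check: Δ(0,0)·S0 + B(0,0) = 55.0763 = V0.

(0,0): Delta=1.0000 Bond=-124.9237
(1,0): Delta=1.0000 Bond=-127.4221
(1,1): Delta=1.0000 Bond=-127.4221
(2,0): Delta=1.0000 Bond=-129.9706
(2,1): Delta=1.0000 Bond=-129.9706
(2,2): Delta=1.0000 Bond=-129.9706
V0=55.0763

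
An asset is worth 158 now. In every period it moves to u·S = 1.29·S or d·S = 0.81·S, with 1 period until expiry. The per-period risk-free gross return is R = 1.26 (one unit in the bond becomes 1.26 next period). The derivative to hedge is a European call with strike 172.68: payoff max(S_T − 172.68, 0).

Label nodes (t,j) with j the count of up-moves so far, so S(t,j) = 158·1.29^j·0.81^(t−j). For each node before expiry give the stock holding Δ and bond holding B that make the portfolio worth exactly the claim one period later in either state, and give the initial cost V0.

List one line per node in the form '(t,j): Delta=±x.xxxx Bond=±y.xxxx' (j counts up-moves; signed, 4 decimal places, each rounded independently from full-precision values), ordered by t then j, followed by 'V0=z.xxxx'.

Under the risk-neutral measure, an up-move has probability p* = (R−d)/(u−d) = 0.9375 and values discount at R = 1.26.
At expiry t=1: V(1,0)=0.0000, V(1,1)=31.1400
  t=0,j=0: stock 158.0000 → up 203.8200 (V=31.1400), down 127.9800 (V=0.0000). Price 23.1696; hedge Δ=0.4106, bond B=-41.7054.
Self-financing check: at every node Δ·S+B equals the discounted successor values.

(0,0): Delta=0.4106 Bond=-41.7054
V0=23.1696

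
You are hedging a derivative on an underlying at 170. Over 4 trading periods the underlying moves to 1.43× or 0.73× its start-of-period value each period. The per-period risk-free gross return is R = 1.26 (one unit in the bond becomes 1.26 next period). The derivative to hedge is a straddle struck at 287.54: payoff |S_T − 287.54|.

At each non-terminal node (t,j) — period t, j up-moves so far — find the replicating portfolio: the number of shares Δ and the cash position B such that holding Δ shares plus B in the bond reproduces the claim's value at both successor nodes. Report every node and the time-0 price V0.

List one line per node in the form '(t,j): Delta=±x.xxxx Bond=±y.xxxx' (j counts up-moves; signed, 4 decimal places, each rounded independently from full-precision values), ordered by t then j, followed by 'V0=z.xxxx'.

The replicating-portfolio and risk-neutral prices coincide; use p* = (1.26−0.73)/(1.43−0.73) = 0.7571 for the latter.
Terminal values V(4,·): V(4,0)=239.2630, V(4,1)=192.9700, V(4,2)=102.2864, V(4,3)=75.3541, V(4,4)=423.3347
Node (3,0) S=66.1329: V=(p*·192.9700+(1−p*)·239.2630)/1.26=162.0735; Δ=(192.9700−239.2630)/(94.5700−48.2770)=-1.0000; B=V−Δ·S=228.2063
Node (3,1) S=129.5480: V=(p*·102.2864+(1−p*)·192.9700)/1.26=98.6584; Δ=(102.2864−192.9700)/(185.2536−94.5700)=-1.0000; B=V−Δ·S=228.2063
Node (3,2) S=253.7721: V=(p*·75.3541+(1−p*)·102.2864)/1.26=64.9959; Δ=(75.3541−102.2864)/(362.8941−185.2536)=-0.1516; B=V−Δ·S=103.4706
Node (3,3) S=497.1152: V=(p*·423.3347+(1−p*)·75.3541)/1.26=268.9088; Δ=(423.3347−75.3541)/(710.8747−362.8941)=1.0000; B=V−Δ·S=-228.2063
Node (2,0) S=90.5930: V=(p*·98.6584+(1−p*)·162.0735)/1.26=90.5232; Δ=(98.6584−162.0735)/(129.5480−66.1329)=-1.0000; B=V−Δ·S=181.1162
Node (2,1) S=177.4630: V=(p*·64.9959+(1−p*)·98.6584)/1.26=58.0723; Δ=(64.9959−98.6584)/(253.7721−129.5480)=-0.2710; B=V−Δ·S=106.1615
Node (2,2) S=347.6330: V=(p*·268.9088+(1−p*)·64.9959)/1.26=174.1168; Δ=(268.9088−64.9959)/(497.1152−253.7721)=0.8380; B=V−Δ·S=-117.1875
Node (1,0) S=124.1000: V=(p*·58.0723+(1−p*)·90.5232)/1.26=52.3438; Δ=(58.0723−90.5232)/(177.4630−90.5930)=-0.3736; B=V−Δ·S=98.7022
Node (1,1) S=243.1000: V=(p*·174.1168+(1−p*)·58.0723)/1.26=115.8210; Δ=(174.1168−58.0723)/(347.6330−177.4630)=0.6819; B=V−Δ·S=-49.9568
Node (0,0) S=170.0000: V=(p*·115.8210+(1−p*)·52.3438)/1.26=79.6866; Δ=(115.8210−52.3438)/(243.1000−124.1000)=0.5334; B=V−Δ·S=-10.9952
Self-financing check: at every node Δ·S+B equals the discounted successor values.

(0,0): Delta=0.5334 Bond=-10.9952
(1,0): Delta=-0.3736 Bond=98.7022
(1,1): Delta=0.6819 Bond=-49.9568
(2,0): Delta=-1.0000 Bond=181.1162
(2,1): Delta=-0.2710 Bond=106.1615
(2,2): Delta=0.8380 Bond=-117.1875
(3,0): Delta=-1.0000 Bond=228.2063
(3,1): Delta=-1.0000 Bond=228.2063
(3,2): Delta=-0.1516 Bond=103.4706
(3,3): Delta=1.0000 Bond=-228.2063
V0=79.6866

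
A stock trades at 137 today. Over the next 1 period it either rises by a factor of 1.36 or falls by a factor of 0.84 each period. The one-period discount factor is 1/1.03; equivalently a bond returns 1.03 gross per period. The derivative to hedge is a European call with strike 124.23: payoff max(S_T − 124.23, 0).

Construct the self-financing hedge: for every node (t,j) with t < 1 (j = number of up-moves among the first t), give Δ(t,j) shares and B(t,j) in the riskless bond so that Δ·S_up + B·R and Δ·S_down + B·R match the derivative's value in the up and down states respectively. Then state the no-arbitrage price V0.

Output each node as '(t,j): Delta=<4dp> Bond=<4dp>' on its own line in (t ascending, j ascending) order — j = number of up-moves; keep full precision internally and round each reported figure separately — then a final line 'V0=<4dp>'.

No-arbitrage ⇒ martingale measure with p* = (R−d)/(u−d) = 0.3654.
At expiry t=1: V(1,0)=0.0000, V(1,1)=62.0900
Node (0,0) S=137.0000: V=(p*·62.0900+(1−p*)·0.0000)/1.03=22.0260; Δ=(62.0900−0.0000)/(186.3200−115.0800)=0.8716; B=V−Δ·S=-97.3779
Each (Δ,B) replicates both successor values, so the strategy is self-financing and V0 is arbitrage-free.

(0,0): Delta=0.8716 Bond=-97.3779
V0=22.0260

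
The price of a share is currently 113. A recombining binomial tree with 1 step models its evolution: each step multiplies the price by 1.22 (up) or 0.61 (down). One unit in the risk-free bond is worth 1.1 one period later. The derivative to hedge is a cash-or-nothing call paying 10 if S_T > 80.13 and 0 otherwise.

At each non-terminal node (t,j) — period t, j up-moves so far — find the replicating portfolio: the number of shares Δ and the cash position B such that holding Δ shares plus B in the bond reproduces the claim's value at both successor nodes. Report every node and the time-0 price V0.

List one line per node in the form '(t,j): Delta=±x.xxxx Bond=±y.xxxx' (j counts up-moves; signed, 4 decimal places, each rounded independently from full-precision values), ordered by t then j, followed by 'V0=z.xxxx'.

(0,0): Delta=0.1451 Bond=-9.0909
V0=7.3025

Risk-neutral probability p* = (R−d)/(u−d) = (1.1−0.61)/(1.22−0.61) = 0.8033.
At expiry t=1: V(1,0)=0.0000, V(1,1)=10.0000
Node (0,0) S=113.0000: V=(p*·10.0000+(1−p*)·0.0000)/1.1=7.3025; Δ=(10.0000−0.0000)/(137.8600−68.9300)=0.1451; B=V−Δ·S=-9.0909
Root portfolio cost Δ·113+B reproduces V0=7.3025.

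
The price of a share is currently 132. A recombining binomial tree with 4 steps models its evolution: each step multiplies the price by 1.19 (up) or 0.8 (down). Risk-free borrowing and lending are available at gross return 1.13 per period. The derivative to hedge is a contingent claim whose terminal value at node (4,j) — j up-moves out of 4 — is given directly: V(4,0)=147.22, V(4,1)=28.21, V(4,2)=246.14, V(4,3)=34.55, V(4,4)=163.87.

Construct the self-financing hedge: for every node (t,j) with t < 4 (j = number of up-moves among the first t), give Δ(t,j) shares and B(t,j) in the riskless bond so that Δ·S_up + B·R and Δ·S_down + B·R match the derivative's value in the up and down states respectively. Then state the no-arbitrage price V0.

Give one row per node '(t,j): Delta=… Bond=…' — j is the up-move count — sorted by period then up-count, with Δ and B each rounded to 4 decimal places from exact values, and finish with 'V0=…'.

(0,0): Delta=0.2839 Bond=37.5637
(1,0): Delta=-1.8554 Bond=268.3527
(1,1): Delta=0.5453 Bond=1.3733
(2,0): Delta=4.4612 Bond=-230.3896
(2,1): Delta=-2.6275 Bond=400.2619
(2,2): Delta=0.9332 Bond=-70.9409
(3,0): Delta=-4.5152 Bond=346.3213
(3,1): Delta=5.5584 Bond=-370.6424
(3,2): Delta=-3.6280 Bond=601.9210
(3,3): Delta=1.4907 Bond=-204.1786
V0=75.0341

Under the risk-neutral measure, an up-move has probability p* = (R−d)/(u−d) = 0.8462 and values discount at R = 1.13.
Payoff layer (t=4): V(4,0)=147.2200, V(4,1)=28.2100, V(4,2)=246.1400, V(4,3)=34.5500, V(4,4)=163.8700
  t=3,j=0: stock 67.5840 → up 80.4250 (V=28.2100), down 54.0672 (V=147.2200). Price 41.1675; hedge Δ=-4.5152, bond B=346.3213.
  t=3,j=1: stock 100.5312 → up 119.6321 (V=246.1400), down 80.4250 (V=28.2100). Price 188.1525; hedge Δ=5.5584, bond B=-370.6424.
  t=3,j=2: stock 149.5402 → up 177.9528 (V=34.5500), down 119.6321 (V=246.1400). Price 59.3826; hedge Δ=-3.6280, bond B=601.9210.
  t=3,j=3: stock 222.4410 → up 264.7048 (V=163.8700), down 177.9528 (V=34.5500). Price 127.4112; hedge Δ=1.4907, bond B=-204.1786.
  t=2,j=0: stock 84.4800 → up 100.5312 (V=188.1525), down 67.5840 (V=41.1675). Price 146.4950; hedge Δ=4.4612, bond B=-230.3896.
  t=2,j=1: stock 125.6640 → up 149.5402 (V=59.3826), down 100.5312 (V=188.1525). Price 70.0826; hedge Δ=-2.6275, bond B=400.2619.
  t=2,j=2: stock 186.9252 → up 222.4410 (V=127.4112), down 149.5402 (V=59.3826). Price 103.4914; hedge Δ=0.9332, bond B=-70.9409.
  t=1,j=0: stock 105.6000 → up 125.6640 (V=70.0826), down 84.4800 (V=146.4950). Price 72.4233; hedge Δ=-1.8554, bond B=268.3527.
  t=1,j=1: stock 157.0800 → up 186.9252 (V=103.4914), down 125.6640 (V=70.0826). Price 87.0368; hedge Δ=0.5453, bond B=1.3733.
  t=0,j=0: stock 132.0000 → up 157.0800 (V=87.0368), down 105.6000 (V=72.4233). Price 75.0341; hedge Δ=0.2839, bond B=37.5637.
Self-financing check: at every node Δ·S+B equals the discounted successor values.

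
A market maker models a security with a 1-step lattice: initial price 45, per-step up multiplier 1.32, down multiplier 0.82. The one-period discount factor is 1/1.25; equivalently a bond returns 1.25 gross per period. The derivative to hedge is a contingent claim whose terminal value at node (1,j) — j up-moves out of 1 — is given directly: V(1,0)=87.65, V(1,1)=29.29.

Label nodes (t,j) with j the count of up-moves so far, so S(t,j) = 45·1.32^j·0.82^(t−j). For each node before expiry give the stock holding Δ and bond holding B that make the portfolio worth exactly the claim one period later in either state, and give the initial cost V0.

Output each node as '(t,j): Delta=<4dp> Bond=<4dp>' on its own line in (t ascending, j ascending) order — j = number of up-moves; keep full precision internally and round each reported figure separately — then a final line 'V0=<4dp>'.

Since d<R<u, set p* = (R−d)/(u−d) = 0.8600; price each node as the discounted p*-expectation of its children.
Terminal values V(1,·): V(1,0)=87.6500, V(1,1)=29.2900
Node (0,0) S=45.0000: V=(p*·29.2900+(1−p*)·87.6500)/1.25=29.9683; Δ=(29.2900−87.6500)/(59.4000−36.9000)=-2.5938; B=V−Δ·S=146.6883
Self-financing check: at every node Δ·S+B equals the discounted successor values.

(0,0): Delta=-2.5938 Bond=146.6883
V0=29.9683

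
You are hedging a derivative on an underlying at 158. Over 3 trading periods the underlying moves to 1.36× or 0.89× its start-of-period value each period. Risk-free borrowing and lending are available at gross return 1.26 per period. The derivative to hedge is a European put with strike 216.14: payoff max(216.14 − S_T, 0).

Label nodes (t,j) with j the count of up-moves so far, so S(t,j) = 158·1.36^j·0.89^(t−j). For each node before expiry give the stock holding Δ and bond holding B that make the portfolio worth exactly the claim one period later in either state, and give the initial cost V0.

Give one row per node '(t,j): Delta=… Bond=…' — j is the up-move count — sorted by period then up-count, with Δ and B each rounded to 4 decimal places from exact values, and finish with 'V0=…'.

(0,0): Delta=-0.1531 Bond=27.1498
(1,0): Delta=-0.5845 Bond=94.8739
(1,1): Delta=-0.0768 Bond=17.8128
(2,0): Delta=-1.0000 Bond=171.5397
(2,1): Delta=-0.5110 Bond=105.4874
(2,2): Delta=0.0000 Bond=0.0000
V0=2.9594

Risk-neutral probability p* = (R−d)/(u−d) = (1.26−0.89)/(1.36−0.89) = 0.7872.
Terminal payoffs: V(3,0)=104.7549, V(3,1)=45.9336, V(3,2)=0.0000, V(3,3)=0.0000
Node (2,0) S=125.1518: V=(p*·45.9336+(1−p*)·104.7549)/1.26=46.3879; Δ=(45.9336−104.7549)/(170.2064−111.3851)=-1.0000; B=V−Δ·S=171.5397
Node (2,1) S=191.2432: V=(p*·0.0000+(1−p*)·45.9336)/1.26=7.7564; Δ=(0.0000−45.9336)/(260.0908−170.2064)=-0.5110; B=V−Δ·S=105.4874
Node (2,2) S=292.2368: V=(p*·0.0000+(1−p*)·0.0000)/1.26=0.0000; Δ=(0.0000−0.0000)/(397.4420−260.0908)=0.0000; B=V−Δ·S=0.0000
Node (1,0) S=140.6200: V=(p*·7.7564+(1−p*)·46.3879)/1.26=12.6793; Δ=(7.7564−46.3879)/(191.2432−125.1518)=-0.5845; B=V−Δ·S=94.8739
Node (1,1) S=214.8800: V=(p*·0.0000+(1−p*)·7.7564)/1.26=1.3098; Δ=(0.0000−7.7564)/(292.2368−191.2432)=-0.0768; B=V−Δ·S=17.8128
Node (0,0) S=158.0000: V=(p*·1.3098+(1−p*)·12.6793)/1.26=2.9594; Δ=(1.3098−12.6793)/(214.8800−140.6200)=-0.1531; B=V−Δ·S=27.1498
The time-0 hedge costs 2.9594, which is the no-arbitrage price.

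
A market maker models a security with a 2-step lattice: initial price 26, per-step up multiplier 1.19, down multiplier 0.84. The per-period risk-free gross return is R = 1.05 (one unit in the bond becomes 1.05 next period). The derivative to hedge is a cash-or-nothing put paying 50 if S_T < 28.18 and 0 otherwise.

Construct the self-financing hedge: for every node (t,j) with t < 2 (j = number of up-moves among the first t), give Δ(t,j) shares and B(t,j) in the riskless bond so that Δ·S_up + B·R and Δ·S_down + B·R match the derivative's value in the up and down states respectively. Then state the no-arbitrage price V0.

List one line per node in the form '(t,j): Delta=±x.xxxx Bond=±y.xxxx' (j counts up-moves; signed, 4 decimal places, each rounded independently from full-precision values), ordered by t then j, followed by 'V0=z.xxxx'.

(0,0): Delta=-3.1397 Bond=110.6576
(1,0): Delta=0.0000 Bond=47.6190
(1,1): Delta=-4.6172 Bond=161.9048
V0=29.0249

No-arbitrage ⇒ martingale measure with p* = (R−d)/(u−d) = 0.6000.
Terminal payoffs: V(2,0)=50.0000, V(2,1)=50.0000, V(2,2)=0.0000
Node (1,0) S=21.8400: V=(p*·50.0000+(1−p*)·50.0000)/1.05=47.6190; Δ=(50.0000−50.0000)/(25.9896−18.3456)=0.0000; B=V−Δ·S=47.6190
Node (1,1) S=30.9400: V=(p*·0.0000+(1−p*)·50.0000)/1.05=19.0476; Δ=(0.0000−50.0000)/(36.8186−25.9896)=-4.6172; B=V−Δ·S=161.9048
Node (0,0) S=26.0000: V=(p*·19.0476+(1−p*)·47.6190)/1.05=29.0249; Δ=(19.0476−47.6190)/(30.9400−21.8400)=-3.1397; B=V−Δ·S=110.6576
Each (Δ,B) replicates both successor values, so the strategy is self-financing and V0 is arbitrage-free.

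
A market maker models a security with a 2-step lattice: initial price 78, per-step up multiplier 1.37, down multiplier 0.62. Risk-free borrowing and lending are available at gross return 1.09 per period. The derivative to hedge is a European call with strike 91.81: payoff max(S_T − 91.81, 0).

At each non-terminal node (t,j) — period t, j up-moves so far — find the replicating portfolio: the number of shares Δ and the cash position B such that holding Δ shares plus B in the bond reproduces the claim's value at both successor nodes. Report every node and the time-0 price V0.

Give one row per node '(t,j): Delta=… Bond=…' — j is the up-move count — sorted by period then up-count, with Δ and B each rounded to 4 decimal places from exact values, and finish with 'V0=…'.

Under the risk-neutral measure, an up-move has probability p* = (R−d)/(u−d) = 0.6267 and values discount at R = 1.09.
Payoff layer (t=2): V(2,0)=0.0000, V(2,1)=0.0000, V(2,2)=54.5882
  t=1,j=0: stock 48.3600 → up 66.2532 (V=0.0000), down 29.9832 (V=0.0000). Price 0.0000; hedge Δ=0.0000, bond B=0.0000.
  t=1,j=1: stock 106.8600 → up 146.3982 (V=54.5882), down 66.2532 (V=0.0000). Price 31.3840; hedge Δ=0.6811, bond B=-41.4002.
  t=0,j=0: stock 78.0000 → up 106.8600 (V=31.3840), down 48.3600 (V=0.0000). Price 18.0434; hedge Δ=0.5365, bond B=-23.8020.
Check: Δ(0,0)·S0 + B(0,0) = 18.0434 = V0.

(0,0): Delta=0.5365 Bond=-23.8020
(1,0): Delta=0.0000 Bond=0.0000
(1,1): Delta=0.6811 Bond=-41.4002
V0=18.0434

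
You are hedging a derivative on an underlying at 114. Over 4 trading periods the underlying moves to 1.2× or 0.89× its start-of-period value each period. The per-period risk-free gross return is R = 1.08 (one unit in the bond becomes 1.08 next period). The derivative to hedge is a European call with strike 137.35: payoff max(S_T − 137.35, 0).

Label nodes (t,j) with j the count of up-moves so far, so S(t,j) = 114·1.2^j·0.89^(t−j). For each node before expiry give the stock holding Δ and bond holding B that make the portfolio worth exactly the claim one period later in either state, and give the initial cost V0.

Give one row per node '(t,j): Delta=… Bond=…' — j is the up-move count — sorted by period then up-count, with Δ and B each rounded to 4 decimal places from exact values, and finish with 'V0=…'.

(0,0): Delta=0.6879 Bond=-58.2007
(1,0): Delta=0.3888 Bond=-32.5098
(1,1): Delta=0.8280 Bond=-82.0233
(2,0): Delta=0.0000 Bond=0.0000
(2,1): Delta=0.5710 Bond=-57.2857
(2,2): Delta=0.9485 Bond=-108.3532
(3,0): Delta=0.0000 Bond=0.0000
(3,1): Delta=0.0000 Bond=0.0000
(3,2): Delta=0.8384 Bond=-100.9434
(3,3): Delta=1.0000 Bond=-127.1759
V0=20.2230

The replicating-portfolio and risk-neutral prices coincide; use p* = (1.08−0.89)/(1.2−0.89) = 0.6129 for the latter.
At expiry t=4: V(4,0)=0.0000, V(4,1)=0.0000, V(4,2)=0.0000, V(4,3)=37.9729, V(4,4)=99.0404
Node (3,0) S=80.3665: V=(p*·0.0000+(1−p*)·0.0000)/1.08=0.0000; Δ=(0.0000−0.0000)/(96.4398−71.5262)=0.0000; B=V−Δ·S=0.0000
Node (3,1) S=108.3593: V=(p*·0.0000+(1−p*)·0.0000)/1.08=0.0000; Δ=(0.0000−0.0000)/(130.0311−96.4398)=0.0000; B=V−Δ·S=0.0000
Node (3,2) S=146.1024: V=(p*·37.9729+(1−p*)·0.0000)/1.08=21.5497; Δ=(37.9729−0.0000)/(175.3229−130.0311)=0.8384; B=V−Δ·S=-100.9434
Node (3,3) S=196.9920: V=(p*·99.0404+(1−p*)·37.9729)/1.08=69.8161; Δ=(99.0404−37.9729)/(236.3904−175.3229)=1.0000; B=V−Δ·S=-127.1759
Node (2,0) S=90.2994: V=(p*·0.0000+(1−p*)·0.0000)/1.08=0.0000; Δ=(0.0000−0.0000)/(108.3593−80.3665)=0.0000; B=V−Δ·S=0.0000
Node (2,1) S=121.7520: V=(p*·21.5497+(1−p*)·0.0000)/1.08=12.2295; Δ=(21.5497−0.0000)/(146.1024−108.3593)=0.5710; B=V−Δ·S=-57.2857
Node (2,2) S=164.1600: V=(p*·69.8161+(1−p*)·21.5497)/1.08=47.3447; Δ=(69.8161−21.5497)/(196.9920−146.1024)=0.9485; B=V−Δ·S=-108.3532
Node (1,0) S=101.4600: V=(p*·12.2295+(1−p*)·0.0000)/1.08=6.9403; Δ=(12.2295−0.0000)/(121.7520−90.2994)=0.3888; B=V−Δ·S=-32.5098
Node (1,1) S=136.8000: V=(p*·47.3447+(1−p*)·12.2295)/1.08=31.2516; Δ=(47.3447−12.2295)/(164.1600−121.7520)=0.8280; B=V−Δ·S=-82.0233
Node (0,0) S=114.0000: V=(p*·31.2516+(1−p*)·6.9403)/1.08=20.2230; Δ=(31.2516−6.9403)/(136.8000−101.4600)=0.6879; B=V−Δ·S=-58.2007
Each (Δ,B) replicates both successor values, so the strategy is self-financing and V0 is arbitrage-free.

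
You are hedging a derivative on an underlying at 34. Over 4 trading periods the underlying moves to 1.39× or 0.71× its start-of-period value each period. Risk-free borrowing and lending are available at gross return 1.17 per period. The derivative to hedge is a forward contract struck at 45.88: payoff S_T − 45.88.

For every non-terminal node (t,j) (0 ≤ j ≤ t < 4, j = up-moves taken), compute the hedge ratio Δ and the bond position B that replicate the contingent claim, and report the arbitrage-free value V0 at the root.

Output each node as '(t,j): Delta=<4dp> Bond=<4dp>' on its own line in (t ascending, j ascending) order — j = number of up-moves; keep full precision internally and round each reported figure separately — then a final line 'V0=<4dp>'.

No-arbitrage ⇒ martingale measure with p* = (R−d)/(u−d) = 0.6765.
Terminal values V(4,·): V(4,0)=-37.2400, V(4,1)=-28.9651, V(4,2)=-12.7650, V(4,3)=18.9508, V(4,4)=81.0424
(3,0): S=12.1690. Δ = (V_up−V_dn)/(S_up−S_dn) = (-28.9651−-37.2400)/(16.9149−8.6400) = 1.0000. V = [p*·-28.9651 + (1−p*)·-37.2400]/1.17 = -27.0447. B = V − Δ·S = -39.2137.
(3,1): S=23.8238. Δ = (V_up−V_dn)/(S_up−S_dn) = (-12.7650−-28.9651)/(33.1150−16.9149) = 1.0000. V = [p*·-12.7650 + (1−p*)·-28.9651]/1.17 = -15.3899. B = V − Δ·S = -39.2137.
(3,2): S=46.6409. Δ = (V_up−V_dn)/(S_up−S_dn) = (18.9508−-12.7650)/(64.8308−33.1150) = 1.0000. V = [p*·18.9508 + (1−p*)·-12.7650]/1.17 = 7.4272. B = V − Δ·S = -39.2137.
(3,3): S=91.3110. Δ = (V_up−V_dn)/(S_up−S_dn) = (81.0424−18.9508)/(126.9224−64.8308) = 1.0000. V = [p*·81.0424 + (1−p*)·18.9508]/1.17 = 52.0974. B = V − Δ·S = -39.2137.
(2,0): S=17.1394. Δ = (V_up−V_dn)/(S_up−S_dn) = (-15.3899−-27.0447)/(23.8238−12.1690) = 1.0000. V = [p*·-15.3899 + (1−p*)·-27.0447]/1.17 = -16.3766. B = V − Δ·S = -33.5160.
(2,1): S=33.5546. Δ = (V_up−V_dn)/(S_up−S_dn) = (7.4272−-15.3899)/(46.6409−23.8238) = 1.0000. V = [p*·7.4272 + (1−p*)·-15.3899]/1.17 = 0.0386. B = V − Δ·S = -33.5160.
(2,2): S=65.6914. Δ = (V_up−V_dn)/(S_up−S_dn) = (52.0974−7.4272)/(91.3110−46.6409) = 1.0000. V = [p*·52.0974 + (1−p*)·7.4272]/1.17 = 32.1754. B = V − Δ·S = -33.5160.
(1,0): S=24.1400. Δ = (V_up−V_dn)/(S_up−S_dn) = (0.0386−-16.3766)/(33.5546−17.1394) = 1.0000. V = [p*·0.0386 + (1−p*)·-16.3766]/1.17 = -4.5061. B = V − Δ·S = -28.6461.
(1,1): S=47.2600. Δ = (V_up−V_dn)/(S_up−S_dn) = (32.1754−0.0386)/(65.6914−33.5546) = 1.0000. V = [p*·32.1754 + (1−p*)·0.0386]/1.17 = 18.6139. B = V − Δ·S = -28.6461.
(0,0): S=34.0000. Δ = (V_up−V_dn)/(S_up−S_dn) = (18.6139−-4.5061)/(47.2600−24.1400) = 1.0000. V = [p*·18.6139 + (1−p*)·-4.5061]/1.17 = 9.5161. B = V − Δ·S = -24.4839.
Root portfolio cost Δ·34+B reproduces V0=9.5161.

(0,0): Delta=1.0000 Bond=-24.4839
(1,0): Delta=1.0000 Bond=-28.6461
(1,1): Delta=1.0000 Bond=-28.6461
(2,0): Delta=1.0000 Bond=-33.5160
(2,1): Delta=1.0000 Bond=-33.5160
(2,2): Delta=1.0000 Bond=-33.5160
(3,0): Delta=1.0000 Bond=-39.2137
(3,1): Delta=1.0000 Bond=-39.2137
(3,2): Delta=1.0000 Bond=-39.2137
(3,3): Delta=1.0000 Bond=-39.2137
V0=9.5161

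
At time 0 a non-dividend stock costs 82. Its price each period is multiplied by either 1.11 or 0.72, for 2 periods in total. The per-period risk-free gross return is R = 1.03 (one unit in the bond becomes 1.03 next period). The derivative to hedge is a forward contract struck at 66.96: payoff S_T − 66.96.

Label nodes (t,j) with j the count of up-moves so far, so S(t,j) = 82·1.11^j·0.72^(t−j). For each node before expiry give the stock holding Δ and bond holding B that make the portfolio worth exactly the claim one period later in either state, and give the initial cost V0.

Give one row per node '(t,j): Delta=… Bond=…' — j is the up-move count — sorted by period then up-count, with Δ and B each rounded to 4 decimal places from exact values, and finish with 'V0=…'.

(0,0): Delta=1.0000 Bond=-63.1162
(1,0): Delta=1.0000 Bond=-65.0097
(1,1): Delta=1.0000 Bond=-65.0097
V0=18.8838

No-arbitrage ⇒ martingale measure with p* = (R−d)/(u−d) = 0.7949.
At expiry t=2: V(2,0)=-24.4512, V(2,1)=-1.4256, V(2,2)=34.0722
Node (1,0) S=59.0400: V=(p*·-1.4256+(1−p*)·-24.4512)/1.03=-5.9697; Δ=(-1.4256−-24.4512)/(65.5344−42.5088)=1.0000; B=V−Δ·S=-65.0097
Node (1,1) S=91.0200: V=(p*·34.0722+(1−p*)·-1.4256)/1.03=26.0103; Δ=(34.0722−-1.4256)/(101.0322−65.5344)=1.0000; B=V−Δ·S=-65.0097
Node (0,0) S=82.0000: V=(p*·26.0103+(1−p*)·-5.9697)/1.03=18.8838; Δ=(26.0103−-5.9697)/(91.0200−59.0400)=1.0000; B=V−Δ·S=-63.1162
Each (Δ,B) replicates both successor values, so the strategy is self-financing and V0 is arbitrage-free.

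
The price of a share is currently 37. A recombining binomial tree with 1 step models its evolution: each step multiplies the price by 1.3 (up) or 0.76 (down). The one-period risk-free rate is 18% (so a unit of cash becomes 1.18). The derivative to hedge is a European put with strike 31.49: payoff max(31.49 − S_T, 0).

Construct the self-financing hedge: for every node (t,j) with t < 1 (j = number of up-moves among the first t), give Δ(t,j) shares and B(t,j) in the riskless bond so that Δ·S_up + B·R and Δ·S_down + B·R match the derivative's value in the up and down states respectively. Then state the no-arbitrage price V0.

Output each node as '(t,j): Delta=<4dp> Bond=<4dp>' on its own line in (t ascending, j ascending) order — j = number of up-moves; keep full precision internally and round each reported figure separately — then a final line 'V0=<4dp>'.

(0,0): Delta=-0.1687 Bond=6.8754
V0=0.6347

Under the risk-neutral measure, an up-move has probability p* = (R−d)/(u−d) = 0.7778 and values discount at R = 1.18.
At expiry t=1: V(1,0)=3.3700, V(1,1)=0.0000
  t=0,j=0: stock 37.0000 → up 48.1000 (V=0.0000), down 28.1200 (V=3.3700). Price 0.6347; hedge Δ=-0.1687, bond B=6.8754.
Root portfolio cost Δ·37+B reproduces V0=0.6347.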